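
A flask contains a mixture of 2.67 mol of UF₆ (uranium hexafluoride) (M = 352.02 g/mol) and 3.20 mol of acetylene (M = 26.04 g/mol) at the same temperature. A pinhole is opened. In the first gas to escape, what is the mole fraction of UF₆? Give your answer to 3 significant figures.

The effusion rate of species i is ∝ p_i/√M_i ∝ n_i/√M_i.
x_UF₆(eff) = (n_UF₆/√M_UF₆) / (n_UF₆/√M_UF₆ + n_C₂H₂/√M_C₂H₂)
= (2.67/√352.02) / (2.67/√352.02 + 3.20/√26.04) = 0.1423/(0.1423 + 0.6271) = 0.185.

0.185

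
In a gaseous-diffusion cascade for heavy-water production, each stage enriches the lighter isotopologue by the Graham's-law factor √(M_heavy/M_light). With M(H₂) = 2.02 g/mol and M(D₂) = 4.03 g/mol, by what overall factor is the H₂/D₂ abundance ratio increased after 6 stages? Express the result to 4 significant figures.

Each stage multiplies the ratio by α = √(4.03/2.02), so after 6 stages the overall factor is α^6 = (4.03/2.02)^(6/2).
= 1.99505^3 = 7.941.

7.941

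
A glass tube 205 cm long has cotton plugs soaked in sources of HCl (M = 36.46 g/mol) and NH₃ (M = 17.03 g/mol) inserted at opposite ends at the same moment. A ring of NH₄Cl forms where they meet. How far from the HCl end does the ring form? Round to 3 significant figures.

In equal time, each gas travels a distance ∝ its rate ∝ 1/√M, so d_HCl/d_NH₃ = √(M_NH₃/M_HCl) = √(17.03/36.46) = 0.6834.
With d_HCl + d_NH₃ = 205 cm, d_NH₃ = 205/(1 + 0.6834) = 121.8 cm.
d_HCl = 205 − 121.8 = 83.2 cm.

83.2 cm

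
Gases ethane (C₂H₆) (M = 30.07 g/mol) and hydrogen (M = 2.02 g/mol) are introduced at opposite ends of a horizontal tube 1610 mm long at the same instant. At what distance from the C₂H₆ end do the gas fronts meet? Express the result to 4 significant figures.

Graham's law gives d_C₂H₆/d_H₂ = rate_C₂H₆/rate_H₂ = √(M_H₂/M_C₂H₆) = √(2.02/30.07) = 0.2592.
With d_C₂H₆ + d_H₂ = 1610 mm, d_H₂ = 1610/(1 + 0.2592) = 1279 mm.
d_C₂H₆ = 1610 − 1279 = 331.4 mm.

331.4 mm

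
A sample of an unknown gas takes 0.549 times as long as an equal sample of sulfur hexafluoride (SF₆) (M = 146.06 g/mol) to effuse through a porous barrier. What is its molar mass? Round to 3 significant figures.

Since effusion rate ∝ 1/√M, t_X/t_SF₆ = √(M_X/M_SF₆).
0.549 = √(M_X/146.06)
M_X = 146.06 × 0.549² = 146.06 × 0.3014 = 44.0 g/mol

44.0 g/mol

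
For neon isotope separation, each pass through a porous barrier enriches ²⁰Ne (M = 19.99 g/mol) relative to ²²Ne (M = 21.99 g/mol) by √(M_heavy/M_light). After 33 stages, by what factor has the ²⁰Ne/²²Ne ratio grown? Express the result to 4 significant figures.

Overall factor = α^33 with α = √(21.99/19.99), i.e. (21.99/19.99)^(33/2).
= 1.10005^(33/2) = 4.823.

4.823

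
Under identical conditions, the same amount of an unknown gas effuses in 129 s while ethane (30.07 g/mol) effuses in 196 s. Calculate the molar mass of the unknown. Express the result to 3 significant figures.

13.0 g/mol

Graham's law gives t_X/t_C₂H₆ = √(M_X/M_C₂H₆).
129/196 = 0.6582 = √(M_X/30.07)
M_X = 30.07 × 0.6582² = 30.07 × 0.4332 = 13.0 g/mol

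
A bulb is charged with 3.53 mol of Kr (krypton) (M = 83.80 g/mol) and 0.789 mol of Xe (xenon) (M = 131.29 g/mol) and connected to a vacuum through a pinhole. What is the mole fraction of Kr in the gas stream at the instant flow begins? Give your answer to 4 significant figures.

Rate_i ∝ x_i/√M_i (Graham's law weighted by mole fraction), so the effusate composition follows n_i/√M_i.
So x_Kr in the escaping gas = (n_Kr/√M_Kr) / Σ(n_i/√M_i)
= (3.53/√83.80) / (3.53/√83.80 + 0.789/√131.29) = 0.3856/(0.3856 + 0.06886) = 0.8485.

0.8485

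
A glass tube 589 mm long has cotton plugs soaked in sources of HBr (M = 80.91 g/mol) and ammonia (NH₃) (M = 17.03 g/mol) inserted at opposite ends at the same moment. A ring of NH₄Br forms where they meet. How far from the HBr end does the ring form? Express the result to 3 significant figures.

Distances travelled in equal time are proportional to diffusion rates, so d_HBr/d_NH₃ = √(M_NH₃/M_HBr) = √(17.03/80.91) = 0.4588.
With d_HBr + d_NH₃ = 589 mm, d_NH₃ = 589/(1 + 0.4588) = 403.8 mm.
d_HBr = 589 − 403.8 = 185 mm.

185 mm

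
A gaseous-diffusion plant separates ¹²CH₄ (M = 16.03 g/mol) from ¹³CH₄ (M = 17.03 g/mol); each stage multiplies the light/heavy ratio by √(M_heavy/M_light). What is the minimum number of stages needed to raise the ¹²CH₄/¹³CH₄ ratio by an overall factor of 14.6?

Per stage α = (17.03/16.03)^(1/2) = 1.06238^0.5, giving ln α = 0.03026.
Need α^N ≥ 14.6 ⇒ N ≥ ln(14.6) / ln α = 2.681 / 0.03026 = 88.61.
Rounding up, N = 89 stages.

89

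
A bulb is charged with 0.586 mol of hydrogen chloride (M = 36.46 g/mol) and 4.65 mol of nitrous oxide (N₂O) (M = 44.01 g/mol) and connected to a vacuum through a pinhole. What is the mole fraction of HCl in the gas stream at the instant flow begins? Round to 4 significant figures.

0.1216

Effusion rate of each component ∝ n_i/√M_i (partial pressure × 1/√M).
So x_HCl in the escaping gas = (n_HCl/√M_HCl) / Σ(n_i/√M_i)
= (0.586/√36.46) / (0.586/√36.46 + 4.65/√44.01) = 0.09705/(0.09705 + 0.7009) = 0.1216.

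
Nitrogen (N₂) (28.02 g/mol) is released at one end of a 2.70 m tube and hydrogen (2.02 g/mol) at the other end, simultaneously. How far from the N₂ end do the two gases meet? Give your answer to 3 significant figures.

0.571 m

Graham's law gives d_N₂/d_H₂ = rate_N₂/rate_H₂ = √(M_H₂/M_N₂) = √(2.02/28.02) = 0.2685.
With d_N₂ + d_H₂ = 2.70 m, d_H₂ = 2.70/(1 + 0.2685) = 2.129 m.
d_N₂ = 2.70 − 2.129 = 0.571 m.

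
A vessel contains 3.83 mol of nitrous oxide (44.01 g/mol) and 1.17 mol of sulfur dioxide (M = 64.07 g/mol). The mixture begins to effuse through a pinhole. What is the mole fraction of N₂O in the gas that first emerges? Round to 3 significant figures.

Rate_i ∝ x_i/√M_i (Graham's law weighted by mole fraction), so the effusate composition follows n_i/√M_i.
So x_N₂O in the escaping gas = (n_N₂O/√M_N₂O) / Σ(n_i/√M_i)
= (3.83/√44.01) / (3.83/√44.01 + 1.17/√64.07) = 0.5773/(0.5773 + 0.1462) = 0.798.

0.798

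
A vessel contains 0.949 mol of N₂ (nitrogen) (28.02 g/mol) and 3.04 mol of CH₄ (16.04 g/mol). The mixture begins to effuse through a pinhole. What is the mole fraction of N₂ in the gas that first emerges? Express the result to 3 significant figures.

0.191

Each component's effusion rate ∝ (its partial pressure)·(1/√M) ∝ n_i/√M_i.
Mole fraction of N₂ in the effusate = (n_N₂/√M_N₂) / (n_N₂/√M_N₂ + n_CH₄/√M_CH₄)
= (0.949/√28.02) / (0.949/√28.02 + 3.04/√16.04) = 0.1793/(0.1793 + 0.7591) = 0.191.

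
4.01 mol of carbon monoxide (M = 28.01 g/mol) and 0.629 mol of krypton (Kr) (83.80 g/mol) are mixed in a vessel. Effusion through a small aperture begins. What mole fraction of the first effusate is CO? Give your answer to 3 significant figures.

0.917

The effusion rate of species i is ∝ p_i/√M_i ∝ n_i/√M_i.
So x_CO in the escaping gas = (n_CO/√M_CO) / Σ(n_i/√M_i)
= (4.01/√28.01) / (4.01/√28.01 + 0.629/√83.80) = 0.7577/(0.7577 + 0.06871) = 0.917.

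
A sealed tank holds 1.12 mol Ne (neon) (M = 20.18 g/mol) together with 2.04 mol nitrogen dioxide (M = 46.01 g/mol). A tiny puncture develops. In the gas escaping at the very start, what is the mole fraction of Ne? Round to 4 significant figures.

Effusion rate of each component ∝ n_i/√M_i (partial pressure × 1/√M).
So x_Ne in the escaping gas = (n_Ne/√M_Ne) / Σ(n_i/√M_i)
= (1.12/√20.18) / (1.12/√20.18 + 2.04/√46.01) = 0.2493/(0.2493 + 0.3007) = 0.4533.

0.4533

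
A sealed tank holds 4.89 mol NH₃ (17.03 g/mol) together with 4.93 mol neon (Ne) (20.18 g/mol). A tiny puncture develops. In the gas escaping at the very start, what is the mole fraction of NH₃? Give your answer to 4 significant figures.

0.5192

The effusion rate of species i is ∝ p_i/√M_i ∝ n_i/√M_i.
So x_NH₃ in the escaping gas = (n_NH₃/√M_NH₃) / Σ(n_i/√M_i)
= (4.89/√17.03) / (4.89/√17.03 + 4.93/√20.18) = 1.185/(1.185 + 1.097) = 0.5192.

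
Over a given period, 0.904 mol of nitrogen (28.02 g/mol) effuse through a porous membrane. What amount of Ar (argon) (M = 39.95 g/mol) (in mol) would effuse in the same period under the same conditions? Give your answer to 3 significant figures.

Using Graham's law: rate_Ar/rate_N₂ = √(M_N₂/M_Ar) = √(28.02/39.95) = √0.7014 = 0.8375.
So the amount for Ar is 0.904 × 0.8375 = 0.757 mol.

0.757 mol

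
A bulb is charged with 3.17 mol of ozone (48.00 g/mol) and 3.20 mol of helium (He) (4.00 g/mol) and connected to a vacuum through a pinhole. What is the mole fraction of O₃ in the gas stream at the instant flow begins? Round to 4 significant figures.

0.2224

The effusion rate of species i is ∝ p_i/√M_i ∝ n_i/√M_i.
x_O₃(eff) = (n_O₃/√M_O₃) / (n_O₃/√M_O₃ + n_He/√M_He)
= (3.17/√48.00) / (3.17/√48.00 + 3.20/√4.00) = 0.4576/(0.4576 + 1.600) = 0.2224.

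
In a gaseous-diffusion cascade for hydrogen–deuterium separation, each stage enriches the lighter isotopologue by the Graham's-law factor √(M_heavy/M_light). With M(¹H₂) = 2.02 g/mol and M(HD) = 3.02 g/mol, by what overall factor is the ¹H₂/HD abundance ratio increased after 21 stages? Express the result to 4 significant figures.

68.22

After 21 stages the ratio has grown by (√(3.02/2.02))^21 = (3.02/2.02)^(21/2).
= 1.49505^(21/2) = 68.22.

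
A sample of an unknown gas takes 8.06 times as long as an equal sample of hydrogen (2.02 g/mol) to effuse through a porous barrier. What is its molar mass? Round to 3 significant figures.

Since effusion rate ∝ 1/√M, t_X/t_H₂ = √(M_X/M_H₂).
8.06 = √(M_X/2.02)
M_X = 2.02 × 8.06² = 2.02 × 64.96 = 131 g/mol

131 g/mol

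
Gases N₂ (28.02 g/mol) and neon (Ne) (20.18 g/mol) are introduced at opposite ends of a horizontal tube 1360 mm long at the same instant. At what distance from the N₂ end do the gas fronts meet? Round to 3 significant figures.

624 mm

Distances travelled in equal time are proportional to diffusion rates, so d_N₂/d_Ne = √(M_Ne/M_N₂) = √(20.18/28.02) = 0.8486.
With d_N₂ + d_Ne = 1360 mm, d_Ne = 1360/(1 + 0.8486) = 735.7 mm.
d_N₂ = 1360 − 735.7 = 624 mm.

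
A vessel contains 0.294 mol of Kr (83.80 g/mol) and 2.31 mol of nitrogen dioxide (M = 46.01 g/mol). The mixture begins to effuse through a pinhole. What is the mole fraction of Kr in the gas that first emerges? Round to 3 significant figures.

0.0862

Each component's effusion rate ∝ (its partial pressure)·(1/√M) ∝ n_i/√M_i.
Mole fraction of Kr in the effusate = (n_Kr/√M_Kr) / (n_Kr/√M_Kr + n_NO₂/√M_NO₂)
= (0.294/√83.80) / (0.294/√83.80 + 2.31/√46.01) = 0.03212/(0.03212 + 0.3406) = 0.0862.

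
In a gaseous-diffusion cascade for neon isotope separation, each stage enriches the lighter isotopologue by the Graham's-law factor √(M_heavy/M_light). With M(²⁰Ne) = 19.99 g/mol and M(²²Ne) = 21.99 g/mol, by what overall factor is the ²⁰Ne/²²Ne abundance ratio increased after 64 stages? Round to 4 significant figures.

21.14

Overall factor = α^64 with α = √(21.99/19.99), i.e. (21.99/19.99)^(64/2).
= 1.10005^32 = 21.14.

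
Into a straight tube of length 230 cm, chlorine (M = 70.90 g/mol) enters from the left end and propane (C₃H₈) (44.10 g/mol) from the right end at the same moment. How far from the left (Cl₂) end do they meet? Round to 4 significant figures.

101.4 cm

Graham's law gives d_Cl₂/d_C₃H₈ = rate_Cl₂/rate_C₃H₈ = √(M_C₃H₈/M_Cl₂) = √(44.10/70.90) = 0.7887.
With d_Cl₂ + d_C₃H₈ = 230 cm, d_C₃H₈ = 230/(1 + 0.7887) = 128.6 cm.
d_Cl₂ = 230 − 128.6 = 101.4 cm.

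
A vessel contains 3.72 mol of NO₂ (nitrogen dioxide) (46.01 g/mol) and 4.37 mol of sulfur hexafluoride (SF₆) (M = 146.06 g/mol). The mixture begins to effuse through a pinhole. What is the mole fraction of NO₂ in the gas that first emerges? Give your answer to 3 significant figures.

Effusion rate of each component ∝ n_i/√M_i (partial pressure × 1/√M).
x_NO₂(eff) = (n_NO₂/√M_NO₂) / (n_NO₂/√M_NO₂ + n_SF₆/√M_SF₆)
= (3.72/√46.01) / (3.72/√46.01 + 4.37/√146.06) = 0.5484/(0.5484 + 0.3616) = 0.603.

0.603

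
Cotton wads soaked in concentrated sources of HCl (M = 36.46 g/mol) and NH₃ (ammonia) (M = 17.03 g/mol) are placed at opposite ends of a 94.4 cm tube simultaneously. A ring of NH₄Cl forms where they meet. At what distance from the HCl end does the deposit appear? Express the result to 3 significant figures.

38.3 cm

The fronts meet when d_HCl + d_NH₃ = L with d_HCl/d_NH₃ = √(M_NH₃/M_HCl) (Graham's law). Here √(M_NH₃/M_HCl) = √(17.03/36.46) = 0.6834.
With d_HCl + d_NH₃ = 94.4 cm, d_NH₃ = 94.4/(1 + 0.6834) = 56.08 cm.
d_HCl = 94.4 − 56.08 = 38.3 cm.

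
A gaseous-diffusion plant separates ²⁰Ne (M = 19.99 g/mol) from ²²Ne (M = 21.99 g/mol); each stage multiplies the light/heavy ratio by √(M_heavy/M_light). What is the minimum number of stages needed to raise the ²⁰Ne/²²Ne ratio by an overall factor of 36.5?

76

Per stage α = (21.99/19.99)^(1/2) = 1.10005^0.5, giving ln α = 0.04768.
Need α^N ≥ 36.5 ⇒ N ≥ ln(36.5) / ln α = 3.597 / 0.04768 = 75.45.
Rounding up, N = 76 stages.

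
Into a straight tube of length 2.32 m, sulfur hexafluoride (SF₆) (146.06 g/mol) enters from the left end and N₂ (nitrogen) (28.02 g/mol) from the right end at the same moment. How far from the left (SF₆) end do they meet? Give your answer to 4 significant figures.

0.7066 m

The fronts meet when d_SF₆ + d_N₂ = L with d_SF₆/d_N₂ = √(M_N₂/M_SF₆) (Graham's law). Here √(M_N₂/M_SF₆) = √(28.02/146.06) = 0.4380.
With d_SF₆ + d_N₂ = 2.32 m, d_N₂ = 2.32/(1 + 0.4380) = 1.613 m.
d_SF₆ = 2.32 − 1.613 = 0.7066 m.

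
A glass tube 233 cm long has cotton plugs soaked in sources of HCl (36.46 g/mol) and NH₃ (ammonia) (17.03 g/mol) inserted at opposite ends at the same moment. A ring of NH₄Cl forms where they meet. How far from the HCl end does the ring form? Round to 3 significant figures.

The fronts meet when d_HCl + d_NH₃ = L with d_HCl/d_NH₃ = √(M_NH₃/M_HCl) (Graham's law). Here √(M_NH₃/M_HCl) = √(17.03/36.46) = 0.6834.
With d_HCl + d_NH₃ = 233 cm, d_NH₃ = 233/(1 + 0.6834) = 138.4 cm.
d_HCl = 233 − 138.4 = 94.6 cm.

94.6 cm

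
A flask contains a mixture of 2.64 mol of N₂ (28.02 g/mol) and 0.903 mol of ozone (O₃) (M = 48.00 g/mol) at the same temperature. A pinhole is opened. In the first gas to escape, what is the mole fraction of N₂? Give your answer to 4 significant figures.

The effusion rate of species i is ∝ p_i/√M_i ∝ n_i/√M_i.
x_N₂(eff) = (n_N₂/√M_N₂) / (n_N₂/√M_N₂ + n_O₃/√M_O₃)
= (2.64/√28.02) / (2.64/√28.02 + 0.903/√48.00) = 0.4987/(0.4987 + 0.1303) = 0.7928.

0.7928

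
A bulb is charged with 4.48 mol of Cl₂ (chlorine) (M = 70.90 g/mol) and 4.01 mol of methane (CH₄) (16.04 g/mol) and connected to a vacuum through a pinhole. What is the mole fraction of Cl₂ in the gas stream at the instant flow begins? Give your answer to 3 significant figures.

0.347

The effusion rate of species i is ∝ p_i/√M_i ∝ n_i/√M_i.
So x_Cl₂ in the escaping gas = (n_Cl₂/√M_Cl₂) / Σ(n_i/√M_i)
= (4.48/√70.90) / (4.48/√70.90 + 4.01/√16.04) = 0.5321/(0.5321 + 1.001) = 0.347.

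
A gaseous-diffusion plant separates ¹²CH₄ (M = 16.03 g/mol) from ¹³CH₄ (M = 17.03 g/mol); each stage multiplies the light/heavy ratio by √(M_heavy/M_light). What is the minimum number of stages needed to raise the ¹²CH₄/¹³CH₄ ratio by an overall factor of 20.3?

With α = √(17.03/16.03) per stage, ln α = ½ ln(1.06238) = 0.03026.
Need α^N ≥ 20.3 ⇒ N ≥ ln(20.3) / ln α = 3.011 / 0.03026 = 99.50.
Minimum whole number of stages: N = 100.

100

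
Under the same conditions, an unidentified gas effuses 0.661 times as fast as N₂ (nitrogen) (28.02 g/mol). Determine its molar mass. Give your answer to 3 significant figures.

64.1 g/mol

By Graham's law, rate_X/rate_N₂ = √(M_N₂/M_X).
0.661 = √(28.02/M_X)
M_X = 28.02 / 0.661² = 28.02 / 0.4369 = 64.1 g/mol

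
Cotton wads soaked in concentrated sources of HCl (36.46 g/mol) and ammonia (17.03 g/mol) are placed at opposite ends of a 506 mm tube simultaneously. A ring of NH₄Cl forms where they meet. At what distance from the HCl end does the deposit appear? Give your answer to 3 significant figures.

205 mm

Distances travelled in equal time are proportional to diffusion rates, so d_HCl/d_NH₃ = √(M_NH₃/M_HCl) = √(17.03/36.46) = 0.6834.
With d_HCl + d_NH₃ = 506 mm, d_NH₃ = 506/(1 + 0.6834) = 300.6 mm.
d_HCl = 506 − 300.6 = 205 mm.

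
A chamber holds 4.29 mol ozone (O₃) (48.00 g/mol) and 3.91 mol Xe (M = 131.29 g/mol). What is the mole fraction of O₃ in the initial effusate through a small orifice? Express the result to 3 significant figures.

Effusion rate of each component ∝ n_i/√M_i (partial pressure × 1/√M).
So x_O₃ in the escaping gas = (n_O₃/√M_O₃) / Σ(n_i/√M_i)
= (4.29/√48.00) / (4.29/√48.00 + 3.91/√131.29) = 0.6192/(0.6192 + 0.3412) = 0.645.

0.645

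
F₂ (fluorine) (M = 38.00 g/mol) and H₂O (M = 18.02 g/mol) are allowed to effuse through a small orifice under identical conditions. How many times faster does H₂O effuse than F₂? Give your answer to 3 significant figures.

Since effusion rate ∝ 1/√M, rate_H₂O/rate_F₂ = √(M_F₂/M_H₂O) = √(38.00/18.02) = √2.109 = 1.45.

1.45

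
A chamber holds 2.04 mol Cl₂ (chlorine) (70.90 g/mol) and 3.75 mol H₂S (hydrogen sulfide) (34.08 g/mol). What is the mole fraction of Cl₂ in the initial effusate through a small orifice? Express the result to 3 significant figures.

Effusion rate of each component ∝ n_i/√M_i (partial pressure × 1/√M).
So x_Cl₂ in the escaping gas = (n_Cl₂/√M_Cl₂) / Σ(n_i/√M_i)
= (2.04/√70.90) / (2.04/√70.90 + 3.75/√34.08) = 0.2423/(0.2423 + 0.6424) = 0.274.

0.274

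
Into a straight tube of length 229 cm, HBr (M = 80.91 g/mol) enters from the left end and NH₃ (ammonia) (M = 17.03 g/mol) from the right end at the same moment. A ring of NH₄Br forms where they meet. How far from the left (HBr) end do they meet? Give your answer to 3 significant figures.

The fronts meet when d_HBr + d_NH₃ = L with d_HBr/d_NH₃ = √(M_NH₃/M_HBr) (Graham's law). Here √(M_NH₃/M_HBr) = √(17.03/80.91) = 0.4588.
With d_HBr + d_NH₃ = 229 cm, d_NH₃ = 229/(1 + 0.4588) = 157.0 cm.
d_HBr = 229 − 157.0 = 72.0 cm.

72.0 cm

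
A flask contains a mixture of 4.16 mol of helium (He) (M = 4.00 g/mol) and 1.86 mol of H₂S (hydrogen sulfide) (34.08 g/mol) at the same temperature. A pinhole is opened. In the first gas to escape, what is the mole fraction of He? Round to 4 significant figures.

The effusion rate of species i is ∝ p_i/√M_i ∝ n_i/√M_i.
x_He(eff) = (n_He/√M_He) / (n_He/√M_He + n_H₂S/√M_H₂S)
= (4.16/√4.00) / (4.16/√4.00 + 1.86/√34.08) = 2.080/(2.080 + 0.3186) = 0.8672.

0.8672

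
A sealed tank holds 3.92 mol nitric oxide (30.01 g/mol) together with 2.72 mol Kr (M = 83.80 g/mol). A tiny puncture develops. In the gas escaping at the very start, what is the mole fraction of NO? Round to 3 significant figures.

0.707

Rate_i ∝ x_i/√M_i (Graham's law weighted by mole fraction), so the effusate composition follows n_i/√M_i.
So x_NO in the escaping gas = (n_NO/√M_NO) / Σ(n_i/√M_i)
= (3.92/√30.01) / (3.92/√30.01 + 2.72/√83.80) = 0.7156/(0.7156 + 0.2971) = 0.707.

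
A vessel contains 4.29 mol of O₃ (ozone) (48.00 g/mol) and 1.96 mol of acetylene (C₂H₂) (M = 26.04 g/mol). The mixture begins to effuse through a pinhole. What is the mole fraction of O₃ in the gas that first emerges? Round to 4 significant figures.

Effusion rate of each component ∝ n_i/√M_i (partial pressure × 1/√M).
x_O₃(eff) = (n_O₃/√M_O₃) / (n_O₃/√M_O₃ + n_C₂H₂/√M_C₂H₂)
= (4.29/√48.00) / (4.29/√48.00 + 1.96/√26.04) = 0.6192/(0.6192 + 0.3841) = 0.6172.

0.6172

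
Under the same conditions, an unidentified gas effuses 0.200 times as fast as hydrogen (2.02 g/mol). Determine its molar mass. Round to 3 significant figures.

50.5 g/mol

Since effusion rate ∝ 1/√M, rate_X/rate_H₂ = √(M_H₂/M_X).
0.200 = √(2.02/M_X)
M_X = 2.02 / 0.200² = 2.02 / 0.04000 = 50.5 g/mol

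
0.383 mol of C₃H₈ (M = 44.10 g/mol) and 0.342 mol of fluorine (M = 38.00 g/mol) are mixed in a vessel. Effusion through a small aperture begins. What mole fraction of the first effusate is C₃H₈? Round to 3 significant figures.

Rate_i ∝ x_i/√M_i (Graham's law weighted by mole fraction), so the effusate composition follows n_i/√M_i.
x_C₃H₈(eff) = (n_C₃H₈/√M_C₃H₈) / (n_C₃H₈/√M_C₃H₈ + n_F₂/√M_F₂)
= (0.383/√44.10) / (0.383/√44.10 + 0.342/√38.00) = 0.05767/(0.05767 + 0.05548) = 0.510.

0.510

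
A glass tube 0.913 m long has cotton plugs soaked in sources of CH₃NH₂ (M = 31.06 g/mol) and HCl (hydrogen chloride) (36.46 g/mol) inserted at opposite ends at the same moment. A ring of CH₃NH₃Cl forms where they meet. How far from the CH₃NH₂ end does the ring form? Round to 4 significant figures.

0.4748 m

Graham's law gives d_CH₃NH₂/d_HCl = rate_CH₃NH₂/rate_HCl = √(M_HCl/M_CH₃NH₂) = √(36.46/31.06) = 1.083.
With d_CH₃NH₂ + d_HCl = 0.913 m, d_HCl = 0.913/(1 + 1.083) = 0.4382 m.
d_CH₃NH₂ = 0.913 − 0.4382 = 0.4748 m.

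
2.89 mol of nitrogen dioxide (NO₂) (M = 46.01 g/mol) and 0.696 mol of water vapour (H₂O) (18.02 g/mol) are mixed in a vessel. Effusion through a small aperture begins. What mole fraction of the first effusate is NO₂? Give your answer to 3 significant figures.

Rate_i ∝ x_i/√M_i (Graham's law weighted by mole fraction), so the effusate composition follows n_i/√M_i.
So x_NO₂ in the escaping gas = (n_NO₂/√M_NO₂) / Σ(n_i/√M_i)
= (2.89/√46.01) / (2.89/√46.01 + 0.696/√18.02) = 0.4261/(0.4261 + 0.1640) = 0.722.

0.722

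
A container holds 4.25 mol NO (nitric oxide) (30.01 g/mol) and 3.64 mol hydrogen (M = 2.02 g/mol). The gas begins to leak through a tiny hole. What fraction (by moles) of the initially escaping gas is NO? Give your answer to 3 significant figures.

Rate_i ∝ x_i/√M_i (Graham's law weighted by mole fraction), so the effusate composition follows n_i/√M_i.
Mole fraction of NO in the effusate = (n_NO/√M_NO) / (n_NO/√M_NO + n_H₂/√M_H₂)
= (4.25/√30.01) / (4.25/√30.01 + 3.64/√2.02) = 0.7758/(0.7758 + 2.561) = 0.232.

0.232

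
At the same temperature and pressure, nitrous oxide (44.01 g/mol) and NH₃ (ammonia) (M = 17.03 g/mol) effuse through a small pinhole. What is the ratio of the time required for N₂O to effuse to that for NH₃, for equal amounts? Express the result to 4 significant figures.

Using Graham's law: t_N₂O/t_NH₃ = √(M_N₂O/M_NH₃) = √(44.01/17.03) = √2.584 = 1.608.

1.608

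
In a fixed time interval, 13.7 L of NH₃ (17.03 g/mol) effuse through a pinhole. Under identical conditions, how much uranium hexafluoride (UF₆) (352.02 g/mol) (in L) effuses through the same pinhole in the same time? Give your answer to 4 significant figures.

3.013 L

Graham's law gives rate_UF₆/rate_NH₃ = √(M_NH₃/M_UF₆) = √(17.03/352.02) = √0.04838 = 0.2199.
So the volume for UF₆ is 13.7 × 0.2199 = 3.013 L.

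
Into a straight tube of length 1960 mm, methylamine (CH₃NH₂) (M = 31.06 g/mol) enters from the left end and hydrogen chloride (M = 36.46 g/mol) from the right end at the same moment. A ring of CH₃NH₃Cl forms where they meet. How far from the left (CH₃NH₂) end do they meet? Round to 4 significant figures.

1019 mm

Graham's law gives d_CH₃NH₂/d_HCl = rate_CH₃NH₂/rate_HCl = √(M_HCl/M_CH₃NH₂) = √(36.46/31.06) = 1.083.
With d_CH₃NH₂ + d_HCl = 1960 mm, d_HCl = 1960/(1 + 1.083) = 940.7 mm.
d_CH₃NH₂ = 1960 − 940.7 = 1019 mm.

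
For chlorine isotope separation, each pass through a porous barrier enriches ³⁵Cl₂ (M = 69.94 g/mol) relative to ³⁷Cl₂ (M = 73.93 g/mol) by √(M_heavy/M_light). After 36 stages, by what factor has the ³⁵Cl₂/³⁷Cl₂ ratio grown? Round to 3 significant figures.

2.71

Overall factor = α^36 with α = √(73.93/69.94), i.e. (73.93/69.94)^(36/2).
= 1.05705^18 = 2.71.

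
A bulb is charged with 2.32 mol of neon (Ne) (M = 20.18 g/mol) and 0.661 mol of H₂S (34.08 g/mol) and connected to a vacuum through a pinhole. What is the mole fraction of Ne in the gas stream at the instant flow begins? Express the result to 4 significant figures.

Rate_i ∝ x_i/√M_i (Graham's law weighted by mole fraction), so the effusate composition follows n_i/√M_i.
x_Ne(eff) = (n_Ne/√M_Ne) / (n_Ne/√M_Ne + n_H₂S/√M_H₂S)
= (2.32/√20.18) / (2.32/√20.18 + 0.661/√34.08) = 0.5164/(0.5164 + 0.1132) = 0.8202.

0.8202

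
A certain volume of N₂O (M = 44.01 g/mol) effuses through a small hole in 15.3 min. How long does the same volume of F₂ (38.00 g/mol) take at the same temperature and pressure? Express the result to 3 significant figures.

Since effusion rate ∝ 1/√M, t_F₂/t_N₂O = √(M_F₂/M_N₂O) = √(38.00/44.01) = √0.8634 = 0.9292.
So the time for F₂ is 15.3 × 0.9292 = 14.2 min.

14.2 min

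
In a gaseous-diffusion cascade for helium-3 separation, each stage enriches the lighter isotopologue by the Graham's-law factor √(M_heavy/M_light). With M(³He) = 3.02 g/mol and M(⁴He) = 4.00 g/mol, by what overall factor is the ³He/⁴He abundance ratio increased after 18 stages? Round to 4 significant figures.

The single-stage factor is √(M_heavy/M_light), so 18 stages give [√(4.00/3.02)]^18 = (4.00/3.02)^(18/2).
= 1.32450^9 = 12.55.

12.55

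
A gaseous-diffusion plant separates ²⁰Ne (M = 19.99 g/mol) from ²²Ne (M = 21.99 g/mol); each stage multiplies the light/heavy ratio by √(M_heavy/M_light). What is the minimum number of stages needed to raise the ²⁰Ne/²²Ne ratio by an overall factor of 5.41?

With α = √(21.99/19.99) per stage, ln α = ½ ln(1.10005) = 0.04768.
Need α^N ≥ 5.41 ⇒ N ≥ ln(5.41) / ln α = 1.688 / 0.04768 = 35.41.
Rounding up, N = 36 stages.

36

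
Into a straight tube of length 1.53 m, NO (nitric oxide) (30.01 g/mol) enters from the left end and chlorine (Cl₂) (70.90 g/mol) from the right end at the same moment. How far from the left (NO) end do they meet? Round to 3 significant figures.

The fronts meet when d_NO + d_Cl₂ = L with d_NO/d_Cl₂ = √(M_Cl₂/M_NO) (Graham's law). Here √(M_Cl₂/M_NO) = √(70.90/30.01) = 1.537.
With d_NO + d_Cl₂ = 1.53 m, d_Cl₂ = 1.53/(1 + 1.537) = 0.6031 m.
d_NO = 1.53 − 0.6031 = 0.927 m.

0.927 m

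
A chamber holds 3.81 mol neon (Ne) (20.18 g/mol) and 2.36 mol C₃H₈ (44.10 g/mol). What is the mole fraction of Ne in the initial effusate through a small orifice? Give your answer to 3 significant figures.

0.705

Effusion rate of each component ∝ n_i/√M_i (partial pressure × 1/√M).
x_Ne(eff) = (n_Ne/√M_Ne) / (n_Ne/√M_Ne + n_C₃H₈/√M_C₃H₈)
= (3.81/√20.18) / (3.81/√20.18 + 2.36/√44.10) = 0.8481/(0.8481 + 0.3554) = 0.705.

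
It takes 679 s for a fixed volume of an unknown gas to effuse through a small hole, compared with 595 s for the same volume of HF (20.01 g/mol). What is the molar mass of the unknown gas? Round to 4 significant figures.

From Graham's law, t_X/t_HF = √(M_X/M_HF).
679/595 = 1.141 = √(M_X/20.01)
M_X = 20.01 × 1.141² = 20.01 × 1.302 = 26.06 g/mol

26.06 g/mol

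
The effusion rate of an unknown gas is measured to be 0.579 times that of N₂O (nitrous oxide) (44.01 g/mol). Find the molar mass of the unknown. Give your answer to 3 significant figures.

131 g/mol

Graham's law gives rate_X/rate_N₂O = √(M_N₂O/M_X).
0.579 = √(44.01/M_X)
M_X = 44.01 / 0.579² = 44.01 / 0.3352 = 131 g/mol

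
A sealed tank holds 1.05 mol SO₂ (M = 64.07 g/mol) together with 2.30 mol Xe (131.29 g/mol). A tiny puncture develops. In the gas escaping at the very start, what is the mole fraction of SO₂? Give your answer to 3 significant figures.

Each component's effusion rate ∝ (its partial pressure)·(1/√M) ∝ n_i/√M_i.
So x_SO₂ in the escaping gas = (n_SO₂/√M_SO₂) / Σ(n_i/√M_i)
= (1.05/√64.07) / (1.05/√64.07 + 2.30/√131.29) = 0.1312/(0.1312 + 0.2007) = 0.395.

0.395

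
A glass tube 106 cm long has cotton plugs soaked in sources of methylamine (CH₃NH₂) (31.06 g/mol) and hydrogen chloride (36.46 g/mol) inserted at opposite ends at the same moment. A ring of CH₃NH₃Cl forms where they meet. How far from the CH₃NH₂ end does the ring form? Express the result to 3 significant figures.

Graham's law gives d_CH₃NH₂/d_HCl = rate_CH₃NH₂/rate_HCl = √(M_HCl/M_CH₃NH₂) = √(36.46/31.06) = 1.083.
With d_CH₃NH₂ + d_HCl = 106 cm, d_HCl = 106/(1 + 1.083) = 50.88 cm.
d_CH₃NH₂ = 106 − 50.88 = 55.1 cm.

55.1 cm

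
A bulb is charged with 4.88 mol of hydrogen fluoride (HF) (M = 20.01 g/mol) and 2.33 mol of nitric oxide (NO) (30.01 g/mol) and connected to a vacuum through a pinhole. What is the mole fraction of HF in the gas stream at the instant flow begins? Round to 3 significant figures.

Each component's effusion rate ∝ (its partial pressure)·(1/√M) ∝ n_i/√M_i.
Mole fraction of HF in the effusate = (n_HF/√M_HF) / (n_HF/√M_HF + n_NO/√M_NO)
= (4.88/√20.01) / (4.88/√20.01 + 2.33/√30.01) = 1.091/(1.091 + 0.4253) = 0.719.

0.719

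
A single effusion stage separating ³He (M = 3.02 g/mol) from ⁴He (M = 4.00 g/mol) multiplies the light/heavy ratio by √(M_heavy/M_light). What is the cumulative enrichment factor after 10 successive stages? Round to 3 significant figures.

4.08

Overall factor = α^10 with α = √(4.00/3.02), i.e. (4.00/3.02)^(10/2).
= 1.32450^5 = 4.08.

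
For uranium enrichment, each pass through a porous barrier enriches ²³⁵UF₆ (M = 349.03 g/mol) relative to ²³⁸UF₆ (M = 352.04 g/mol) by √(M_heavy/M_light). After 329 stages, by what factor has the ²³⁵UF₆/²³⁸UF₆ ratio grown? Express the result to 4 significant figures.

Overall factor = α^329 with α = √(352.04/349.03), i.e. (352.04/349.03)^(329/2).
= 1.00862^(329/2) = 4.106.

4.106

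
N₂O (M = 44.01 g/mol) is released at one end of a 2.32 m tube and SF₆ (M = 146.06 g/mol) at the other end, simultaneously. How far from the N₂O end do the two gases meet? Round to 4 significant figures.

In equal time, each gas travels a distance ∝ its rate ∝ 1/√M, so d_N₂O/d_SF₆ = √(M_SF₆/M_N₂O) = √(146.06/44.01) = 1.822.
With d_N₂O + d_SF₆ = 2.32 m, d_SF₆ = 2.32/(1 + 1.822) = 0.8222 m.
d_N₂O = 2.32 − 0.8222 = 1.498 m.

1.498 m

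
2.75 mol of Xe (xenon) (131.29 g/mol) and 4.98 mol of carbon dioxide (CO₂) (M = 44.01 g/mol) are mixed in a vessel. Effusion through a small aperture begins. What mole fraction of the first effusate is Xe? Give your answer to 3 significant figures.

Rate_i ∝ x_i/√M_i (Graham's law weighted by mole fraction), so the effusate composition follows n_i/√M_i.
Mole fraction of Xe in the effusate = (n_Xe/√M_Xe) / (n_Xe/√M_Xe + n_CO₂/√M_CO₂)
= (2.75/√131.29) / (2.75/√131.29 + 4.98/√44.01) = 0.2400/(0.2400 + 0.7507) = 0.242.

0.242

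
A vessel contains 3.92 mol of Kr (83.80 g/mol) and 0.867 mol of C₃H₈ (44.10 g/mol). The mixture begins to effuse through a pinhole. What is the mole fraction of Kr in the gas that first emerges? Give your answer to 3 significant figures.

Rate_i ∝ x_i/√M_i (Graham's law weighted by mole fraction), so the effusate composition follows n_i/√M_i.
x_Kr(eff) = (n_Kr/√M_Kr) / (n_Kr/√M_Kr + n_C₃H₈/√M_C₃H₈)
= (3.92/√83.80) / (3.92/√83.80 + 0.867/√44.10) = 0.4282/(0.4282 + 0.1306) = 0.766.

0.766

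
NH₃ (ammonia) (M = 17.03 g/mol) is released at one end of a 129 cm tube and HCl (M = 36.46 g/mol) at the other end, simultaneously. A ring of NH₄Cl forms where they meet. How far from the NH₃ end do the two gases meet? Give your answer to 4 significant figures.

Distances travelled in equal time are proportional to diffusion rates, so d_NH₃/d_HCl = √(M_HCl/M_NH₃) = √(36.46/17.03) = 1.463.
With d_NH₃ + d_HCl = 129 cm, d_HCl = 129/(1 + 1.463) = 52.37 cm.
d_NH₃ = 129 − 52.37 = 76.63 cm.

76.63 cm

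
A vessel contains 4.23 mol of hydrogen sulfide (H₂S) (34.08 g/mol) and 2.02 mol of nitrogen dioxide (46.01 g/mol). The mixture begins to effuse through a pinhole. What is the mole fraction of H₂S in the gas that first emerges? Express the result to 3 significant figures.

0.709

Each component's effusion rate ∝ (its partial pressure)·(1/√M) ∝ n_i/√M_i.
Mole fraction of H₂S in the effusate = (n_H₂S/√M_H₂S) / (n_H₂S/√M_H₂S + n_NO₂/√M_NO₂)
= (4.23/√34.08) / (4.23/√34.08 + 2.02/√46.01) = 0.7246/(0.7246 + 0.2978) = 0.709.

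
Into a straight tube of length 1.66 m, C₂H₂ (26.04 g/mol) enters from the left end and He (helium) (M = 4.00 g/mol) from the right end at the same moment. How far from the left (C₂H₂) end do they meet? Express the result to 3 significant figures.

Distances travelled in equal time are proportional to diffusion rates, so d_C₂H₂/d_He = √(M_He/M_C₂H₂) = √(4.00/26.04) = 0.3919.
With d_C₂H₂ + d_He = 1.66 m, d_He = 1.66/(1 + 0.3919) = 1.193 m.
d_C₂H₂ = 1.66 − 1.193 = 0.467 m.

0.467 m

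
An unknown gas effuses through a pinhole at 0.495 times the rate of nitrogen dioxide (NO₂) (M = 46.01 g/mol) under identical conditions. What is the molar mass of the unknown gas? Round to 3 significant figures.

188 g/mol

Using Graham's law: rate_X/rate_NO₂ = √(M_NO₂/M_X).
0.495 = √(46.01/M_X)
M_X = 46.01 / 0.495² = 46.01 / 0.2450 = 188 g/mol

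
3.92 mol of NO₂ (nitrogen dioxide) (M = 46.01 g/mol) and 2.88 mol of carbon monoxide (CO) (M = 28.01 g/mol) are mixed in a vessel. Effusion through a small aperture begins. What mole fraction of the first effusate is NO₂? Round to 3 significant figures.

The effusion rate of species i is ∝ p_i/√M_i ∝ n_i/√M_i.
So x_NO₂ in the escaping gas = (n_NO₂/√M_NO₂) / Σ(n_i/√M_i)
= (3.92/√46.01) / (3.92/√46.01 + 2.88/√28.01) = 0.5779/(0.5779 + 0.5442) = 0.515.

0.515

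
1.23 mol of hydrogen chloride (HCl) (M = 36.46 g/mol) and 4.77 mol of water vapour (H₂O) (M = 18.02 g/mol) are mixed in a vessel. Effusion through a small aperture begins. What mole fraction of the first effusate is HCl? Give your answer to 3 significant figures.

0.153

Effusion rate of each component ∝ n_i/√M_i (partial pressure × 1/√M).
x_HCl(eff) = (n_HCl/√M_HCl) / (n_HCl/√M_HCl + n_H₂O/√M_H₂O)
= (1.23/√36.46) / (1.23/√36.46 + 4.77/√18.02) = 0.2037/(0.2037 + 1.124) = 0.153.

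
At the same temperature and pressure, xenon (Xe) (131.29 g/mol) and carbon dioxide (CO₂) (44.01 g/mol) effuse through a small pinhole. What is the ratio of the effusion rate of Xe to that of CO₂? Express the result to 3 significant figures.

0.579

Graham's law gives rate_Xe/rate_CO₂ = √(M_CO₂/M_Xe) = √(44.01/131.29) = √0.3352 = 0.579.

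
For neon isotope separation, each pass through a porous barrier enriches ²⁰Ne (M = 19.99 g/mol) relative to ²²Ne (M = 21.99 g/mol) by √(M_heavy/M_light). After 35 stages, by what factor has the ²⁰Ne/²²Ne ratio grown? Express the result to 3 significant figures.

Each stage multiplies the ratio by α = √(21.99/19.99), so after 35 stages the overall factor is α^35 = (21.99/19.99)^(35/2).
= 1.10005^(35/2) = 5.31.

5.31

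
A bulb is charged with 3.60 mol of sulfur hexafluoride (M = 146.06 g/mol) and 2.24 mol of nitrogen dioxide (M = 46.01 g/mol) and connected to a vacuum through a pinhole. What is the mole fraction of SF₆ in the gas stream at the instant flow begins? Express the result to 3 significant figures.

The effusion rate of species i is ∝ p_i/√M_i ∝ n_i/√M_i.
x_SF₆(eff) = (n_SF₆/√M_SF₆) / (n_SF₆/√M_SF₆ + n_NO₂/√M_NO₂)
= (3.60/√146.06) / (3.60/√146.06 + 2.24/√46.01) = 0.2979/(0.2979 + 0.3302) = 0.474.

0.474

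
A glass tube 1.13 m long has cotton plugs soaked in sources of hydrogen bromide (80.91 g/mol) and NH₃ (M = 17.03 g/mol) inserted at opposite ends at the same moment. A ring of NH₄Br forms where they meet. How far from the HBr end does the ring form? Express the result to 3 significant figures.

0.355 m

Distances travelled in equal time are proportional to diffusion rates, so d_HBr/d_NH₃ = √(M_NH₃/M_HBr) = √(17.03/80.91) = 0.4588.
With d_HBr + d_NH₃ = 1.13 m, d_NH₃ = 1.13/(1 + 0.4588) = 0.7746 m.
d_HBr = 1.13 − 0.7746 = 0.355 m.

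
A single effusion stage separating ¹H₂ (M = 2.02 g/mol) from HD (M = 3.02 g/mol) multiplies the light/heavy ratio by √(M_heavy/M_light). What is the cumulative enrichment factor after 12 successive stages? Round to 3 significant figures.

11.2

After 12 stages the ratio has grown by (√(3.02/2.02))^12 = (3.02/2.02)^(12/2).
= 1.49505^6 = 11.2.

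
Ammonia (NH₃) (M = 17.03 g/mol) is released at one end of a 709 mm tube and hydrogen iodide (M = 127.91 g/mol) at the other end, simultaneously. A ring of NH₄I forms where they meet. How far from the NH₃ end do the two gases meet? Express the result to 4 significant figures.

In equal time, each gas travels a distance ∝ its rate ∝ 1/√M, so d_NH₃/d_HI = √(M_HI/M_NH₃) = √(127.91/17.03) = 2.741.
With d_NH₃ + d_HI = 709 mm, d_HI = 709/(1 + 2.741) = 189.5 mm.
d_NH₃ = 709 − 189.5 = 519.5 mm.

519.5 mm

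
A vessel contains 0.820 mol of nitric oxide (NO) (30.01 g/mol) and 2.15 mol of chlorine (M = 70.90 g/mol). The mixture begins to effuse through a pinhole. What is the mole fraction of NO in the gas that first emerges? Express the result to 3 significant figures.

0.370

The effusion rate of species i is ∝ p_i/√M_i ∝ n_i/√M_i.
Mole fraction of NO in the effusate = (n_NO/√M_NO) / (n_NO/√M_NO + n_Cl₂/√M_Cl₂)
= (0.820/√30.01) / (0.820/√30.01 + 2.15/√70.90) = 0.1497/(0.1497 + 0.2553) = 0.370.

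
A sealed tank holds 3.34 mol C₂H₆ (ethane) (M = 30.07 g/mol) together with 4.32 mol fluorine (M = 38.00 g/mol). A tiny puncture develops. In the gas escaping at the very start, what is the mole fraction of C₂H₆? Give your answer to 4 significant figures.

0.4650

Each component's effusion rate ∝ (its partial pressure)·(1/√M) ∝ n_i/√M_i.
Mole fraction of C₂H₆ in the effusate = (n_C₂H₆/√M_C₂H₆) / (n_C₂H₆/√M_C₂H₆ + n_F₂/√M_F₂)
= (3.34/√30.07) / (3.34/√30.07 + 4.32/√38.00) = 0.6091/(0.6091 + 0.7008) = 0.4650.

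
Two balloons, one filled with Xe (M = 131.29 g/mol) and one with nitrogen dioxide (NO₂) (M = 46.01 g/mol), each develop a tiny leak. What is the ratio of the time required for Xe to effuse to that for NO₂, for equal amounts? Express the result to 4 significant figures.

1.689

Using Graham's law: t_Xe/t_NO₂ = √(M_Xe/M_NO₂) = √(131.29/46.01) = √2.854 = 1.689.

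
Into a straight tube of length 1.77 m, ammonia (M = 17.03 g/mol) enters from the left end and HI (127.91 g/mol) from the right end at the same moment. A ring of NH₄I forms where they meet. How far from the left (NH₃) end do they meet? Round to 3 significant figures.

The fronts meet when d_NH₃ + d_HI = L with d_NH₃/d_HI = √(M_HI/M_NH₃) (Graham's law). Here √(M_HI/M_NH₃) = √(127.91/17.03) = 2.741.
With d_NH₃ + d_HI = 1.77 m, d_HI = 1.77/(1 + 2.741) = 0.4732 m.
d_NH₃ = 1.77 − 0.4732 = 1.30 m.

1.30 m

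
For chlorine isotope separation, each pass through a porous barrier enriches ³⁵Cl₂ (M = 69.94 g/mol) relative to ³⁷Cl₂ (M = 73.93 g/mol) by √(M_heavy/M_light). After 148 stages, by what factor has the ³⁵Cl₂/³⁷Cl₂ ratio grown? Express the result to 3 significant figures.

The single-stage factor is √(M_heavy/M_light), so 148 stages give [√(73.93/69.94)]^148 = (73.93/69.94)^(148/2).
= 1.05705^74 = 60.7.

60.7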